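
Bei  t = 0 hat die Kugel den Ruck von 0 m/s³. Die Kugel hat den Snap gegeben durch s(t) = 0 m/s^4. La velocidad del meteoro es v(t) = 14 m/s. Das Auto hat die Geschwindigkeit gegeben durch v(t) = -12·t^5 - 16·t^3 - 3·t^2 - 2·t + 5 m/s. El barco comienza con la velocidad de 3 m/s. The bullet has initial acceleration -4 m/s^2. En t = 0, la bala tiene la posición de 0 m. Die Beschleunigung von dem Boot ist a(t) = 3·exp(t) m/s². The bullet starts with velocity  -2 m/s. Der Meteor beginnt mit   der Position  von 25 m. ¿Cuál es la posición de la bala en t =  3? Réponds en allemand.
Wir müssen das Integral unserer Gleichung für den Snap s(t) = 0 4-mal finden. Die Stammfunktion von dem Snap, mit j(0) = 0, ergibt den Ruck: j(t) = 0. Das Integral von dem Ruck ist die Beschleunigung. Mit a(0) = -4 erhalten wir a(t) = -4. Durch Integration von der Beschleunigung und Verwendung der Anfangsbedingung v(0) = -2, erhalten wir v(t) = -4·t - 2. Die Stammfunktion von der Geschwindigkeit, mit x(0) = 0, ergibt die Position: x(t) = -2·t^2 - 2·t. Aus der Gleichung für die Position x(t) = -2·t^2 - 2·t, setzen wir t = 3 ein und erhalten x = -24.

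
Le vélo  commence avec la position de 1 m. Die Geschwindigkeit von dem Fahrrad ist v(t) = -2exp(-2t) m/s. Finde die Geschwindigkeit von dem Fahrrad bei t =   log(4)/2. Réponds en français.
Nous avons la vitesse v(t) = -2·exp(-2·t). En substituant t = log(4)/2: v(log(4)/2) = -1/2.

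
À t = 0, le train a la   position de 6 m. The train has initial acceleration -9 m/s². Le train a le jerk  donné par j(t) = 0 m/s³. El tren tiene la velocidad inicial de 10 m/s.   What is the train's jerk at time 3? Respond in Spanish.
De la ecuación de la sacudida j(t) = 0, sustituimos t = 3 para obtener j = 0.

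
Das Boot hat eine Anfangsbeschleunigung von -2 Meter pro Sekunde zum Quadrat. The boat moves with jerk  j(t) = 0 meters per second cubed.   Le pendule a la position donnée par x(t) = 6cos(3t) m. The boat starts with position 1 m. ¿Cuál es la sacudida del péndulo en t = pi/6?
Debemos derivar nuestra ecuación de la posición x(t) = 6·cos(3·t) 3 veces. Derivando la posición, obtenemos la velocidad: v(t) = -18·sin(3·t). Derivando la velocidad, obtenemos la aceleración: a(t) = -54·cos(3·t). La derivada de la aceleración da la sacudida: j(t) = 162·sin(3·t). De la ecuación de la sacudida j(t) = 162·sin(3·t), sustituimos t = pi/6 para obtener j = 162.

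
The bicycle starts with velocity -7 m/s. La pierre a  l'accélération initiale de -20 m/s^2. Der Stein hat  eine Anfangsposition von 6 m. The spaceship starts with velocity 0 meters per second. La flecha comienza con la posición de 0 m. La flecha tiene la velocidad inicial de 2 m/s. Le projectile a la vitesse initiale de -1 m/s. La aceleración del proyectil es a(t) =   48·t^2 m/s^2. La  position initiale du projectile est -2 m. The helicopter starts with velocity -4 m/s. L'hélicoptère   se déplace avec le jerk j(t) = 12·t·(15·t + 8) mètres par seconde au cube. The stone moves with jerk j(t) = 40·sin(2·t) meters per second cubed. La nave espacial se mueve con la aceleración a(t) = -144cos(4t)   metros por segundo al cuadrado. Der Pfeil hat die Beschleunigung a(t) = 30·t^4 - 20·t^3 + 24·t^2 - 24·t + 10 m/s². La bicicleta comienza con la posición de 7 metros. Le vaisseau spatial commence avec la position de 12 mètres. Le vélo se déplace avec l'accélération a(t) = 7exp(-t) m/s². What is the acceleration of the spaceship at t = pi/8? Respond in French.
De l'équation de l'accélération a(t) = -144·cos(4·t), nous substituons t = pi/8 pour obtenir a = 0.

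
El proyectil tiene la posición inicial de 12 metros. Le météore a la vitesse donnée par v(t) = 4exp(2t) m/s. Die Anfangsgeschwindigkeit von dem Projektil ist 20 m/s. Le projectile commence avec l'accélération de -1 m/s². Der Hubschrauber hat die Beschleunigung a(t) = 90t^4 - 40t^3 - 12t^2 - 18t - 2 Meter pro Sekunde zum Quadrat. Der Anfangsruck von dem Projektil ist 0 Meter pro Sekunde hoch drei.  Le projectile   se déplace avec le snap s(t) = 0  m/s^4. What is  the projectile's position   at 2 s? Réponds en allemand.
Ausgehend von dem Snap s(t) = 0, nehmen wir 4 Integrale. Mit ∫s(t)dt und Anwendung von j(0) = 0, finden wir j(t) = 0. Durch Integration von dem Ruck und Verwendung der Anfangsbedingung a(0) = -1, erhalten wir a(t) = -1. Mit ∫a(t)dt und Anwendung von v(0) = 20, finden wir v(t) = 20 - t. Durch Integration von der Geschwindigkeit und Verwendung der Anfangsbedingung x(0) = 12, erhalten wir x(t) = -t^2/2 + 20·t + 12. Mit x(t) = -t^2/2 + 20·t + 12 und Einsetzen von t = 2, finden wir x = 50.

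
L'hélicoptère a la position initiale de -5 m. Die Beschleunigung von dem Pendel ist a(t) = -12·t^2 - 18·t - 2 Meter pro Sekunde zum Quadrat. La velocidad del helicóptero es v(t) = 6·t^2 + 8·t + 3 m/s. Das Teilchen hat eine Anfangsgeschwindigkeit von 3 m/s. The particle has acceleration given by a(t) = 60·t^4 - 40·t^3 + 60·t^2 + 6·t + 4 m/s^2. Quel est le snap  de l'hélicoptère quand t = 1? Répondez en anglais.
We must differentiate our velocity equation v(t) = 6·t^2 + 8·t + 3 3 times. Differentiating velocity, we get acceleration: a(t) = 12·t + 8. Taking d/dt of a(t), we find j(t) = 12. The derivative of jerk gives snap: s(t) = 0. We have snap s(t) = 0. Substituting t = 1: s(1) = 0.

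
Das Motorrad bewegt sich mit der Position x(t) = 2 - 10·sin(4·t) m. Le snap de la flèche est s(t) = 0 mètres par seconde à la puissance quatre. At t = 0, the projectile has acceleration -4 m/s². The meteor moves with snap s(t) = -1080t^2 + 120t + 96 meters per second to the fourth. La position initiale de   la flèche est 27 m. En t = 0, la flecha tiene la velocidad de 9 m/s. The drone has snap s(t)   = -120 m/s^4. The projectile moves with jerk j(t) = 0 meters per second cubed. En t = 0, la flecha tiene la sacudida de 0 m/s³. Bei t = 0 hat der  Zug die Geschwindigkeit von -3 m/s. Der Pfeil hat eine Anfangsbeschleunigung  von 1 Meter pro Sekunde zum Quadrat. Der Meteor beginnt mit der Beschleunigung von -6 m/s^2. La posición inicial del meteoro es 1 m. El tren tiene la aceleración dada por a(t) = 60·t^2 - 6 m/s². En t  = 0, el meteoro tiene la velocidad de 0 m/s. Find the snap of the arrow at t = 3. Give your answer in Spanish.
De la ecuación del snap s(t) = 0, sustituimos t = 3 para obtener s = 0.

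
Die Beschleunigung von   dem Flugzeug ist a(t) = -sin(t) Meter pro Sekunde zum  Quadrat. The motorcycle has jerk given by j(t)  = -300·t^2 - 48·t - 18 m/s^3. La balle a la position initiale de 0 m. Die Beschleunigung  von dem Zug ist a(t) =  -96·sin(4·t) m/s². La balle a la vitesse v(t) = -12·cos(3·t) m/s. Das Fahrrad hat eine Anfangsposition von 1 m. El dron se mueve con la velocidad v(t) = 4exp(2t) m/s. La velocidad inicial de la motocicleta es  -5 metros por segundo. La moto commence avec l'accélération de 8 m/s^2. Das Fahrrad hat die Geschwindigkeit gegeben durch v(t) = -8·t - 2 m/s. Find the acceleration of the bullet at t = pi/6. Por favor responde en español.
Para resolver esto, necesitamos tomar 1 derivada de nuestra ecuación de la velocidad v(t) = -12·cos(3·t). Derivando la velocidad, obtenemos la aceleración: a(t) = 36·sin(3·t). Tenemos la aceleración a(t) = 36·sin(3·t). Sustituyendo t = pi/6: a(pi/6) = 36.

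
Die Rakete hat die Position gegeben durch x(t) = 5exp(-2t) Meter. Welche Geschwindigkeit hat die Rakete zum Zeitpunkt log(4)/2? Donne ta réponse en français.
En partant de la position x(t) = 5·exp(-2·t), nous prenons 1 dérivée. En prenant d/dt de x(t), nous trouvons v(t) = -10·exp(-2·t). En utilisant v(t) = -10·exp(-2·t) et en substituant t = log(4)/2, nous trouvons v = -5/2.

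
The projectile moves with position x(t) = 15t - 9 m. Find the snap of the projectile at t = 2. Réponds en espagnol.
Para resolver esto, necesitamos tomar 4 derivadas de nuestra ecuación de la posición x(t) = 15·t - 9. Tomando d/dt de x(t), encontramos v(t) = 15. La derivada de la velocidad da la aceleración: a(t) = 0. Tomando d/dt de a(t), encontramos j(t) = 0. La derivada de la sacudida da el snap: s(t) = 0. De la ecuación del snap s(t) = 0, sustituimos t = 2 para obtener s = 0.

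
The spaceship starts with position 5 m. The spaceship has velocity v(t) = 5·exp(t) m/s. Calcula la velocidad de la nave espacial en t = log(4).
Usando v(t) = 5·exp(t) y sustituyendo t = log(4), encontramos v = 20.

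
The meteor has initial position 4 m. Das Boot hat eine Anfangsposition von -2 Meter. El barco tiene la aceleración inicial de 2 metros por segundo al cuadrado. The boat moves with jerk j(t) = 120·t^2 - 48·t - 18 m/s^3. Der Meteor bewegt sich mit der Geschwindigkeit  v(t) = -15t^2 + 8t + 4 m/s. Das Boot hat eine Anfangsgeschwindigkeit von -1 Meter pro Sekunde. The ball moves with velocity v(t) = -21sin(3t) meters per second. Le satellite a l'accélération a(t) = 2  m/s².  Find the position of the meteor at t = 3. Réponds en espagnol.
Para resolver esto, necesitamos tomar 1 integral de nuestra ecuación de la velocidad v(t) = -15·t^2 + 8·t + 4. Integrando la velocidad y usando la condición inicial x(0) = 4, obtenemos x(t) = -5·t^3 + 4·t^2 + 4·t + 4. Usando x(t) = -5·t^3 + 4·t^2 + 4·t + 4 y sustituyendo t = 3, encontramos x = -83.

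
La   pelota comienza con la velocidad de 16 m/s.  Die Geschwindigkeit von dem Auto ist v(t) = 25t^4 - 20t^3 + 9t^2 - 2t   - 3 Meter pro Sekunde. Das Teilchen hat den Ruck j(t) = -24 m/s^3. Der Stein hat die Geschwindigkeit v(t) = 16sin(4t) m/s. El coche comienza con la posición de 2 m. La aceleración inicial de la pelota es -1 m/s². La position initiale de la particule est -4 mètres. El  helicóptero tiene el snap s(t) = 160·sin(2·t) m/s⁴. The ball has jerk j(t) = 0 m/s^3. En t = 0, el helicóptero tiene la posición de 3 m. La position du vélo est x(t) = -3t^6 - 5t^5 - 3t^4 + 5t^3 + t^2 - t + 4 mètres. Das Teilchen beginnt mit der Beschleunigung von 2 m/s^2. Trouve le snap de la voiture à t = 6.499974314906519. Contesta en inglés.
We must differentiate our velocity equation v(t) = 25·t^4 - 20·t^3 + 9·t^2 - 2·t - 3 3 times. The derivative of velocity gives acceleration: a(t) = 100·t^3 - 60·t^2 + 18·t - 2. The derivative of acceleration gives jerk: j(t) = 300·t^2 - 120·t + 18. The derivative of jerk gives snap: s(t) = 600·t - 120. Using s(t) = 600·t - 120 and substituting t = 6.499974314906519, we find s = 3779.98458894391.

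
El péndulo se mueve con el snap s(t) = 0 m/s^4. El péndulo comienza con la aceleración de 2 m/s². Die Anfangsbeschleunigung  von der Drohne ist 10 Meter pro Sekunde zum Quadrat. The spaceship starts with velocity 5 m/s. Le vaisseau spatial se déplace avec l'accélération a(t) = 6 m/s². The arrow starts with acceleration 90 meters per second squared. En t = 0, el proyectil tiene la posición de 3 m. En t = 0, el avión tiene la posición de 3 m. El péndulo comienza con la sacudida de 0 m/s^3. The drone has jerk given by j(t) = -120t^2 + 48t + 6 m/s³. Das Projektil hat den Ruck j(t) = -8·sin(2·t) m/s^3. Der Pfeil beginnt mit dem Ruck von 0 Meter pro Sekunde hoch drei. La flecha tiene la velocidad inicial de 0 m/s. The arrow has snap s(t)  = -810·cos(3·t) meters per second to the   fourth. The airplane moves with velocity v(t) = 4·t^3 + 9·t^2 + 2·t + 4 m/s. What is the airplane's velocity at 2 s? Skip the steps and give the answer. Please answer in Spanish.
En t = 2, v = 76.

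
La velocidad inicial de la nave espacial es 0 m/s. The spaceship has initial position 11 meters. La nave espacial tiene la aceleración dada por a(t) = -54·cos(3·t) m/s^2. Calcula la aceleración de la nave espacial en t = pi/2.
Usando a(t) = -54·cos(3·t) y sustituyendo t = pi/2, encontramos a = 0.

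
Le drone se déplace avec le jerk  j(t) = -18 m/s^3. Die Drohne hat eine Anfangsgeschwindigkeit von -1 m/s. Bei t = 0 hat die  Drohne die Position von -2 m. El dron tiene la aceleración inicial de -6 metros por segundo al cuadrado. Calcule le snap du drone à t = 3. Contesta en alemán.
Um dies zu lösen, müssen wir 1 Ableitung unserer Gleichung für den Ruck j(t) = -18 nehmen. Mit d/dt von j(t) finden wir s(t) = 0. Wir haben den Snap s(t) = 0. Durch Einsetzen von t = 3: s(3) = 0.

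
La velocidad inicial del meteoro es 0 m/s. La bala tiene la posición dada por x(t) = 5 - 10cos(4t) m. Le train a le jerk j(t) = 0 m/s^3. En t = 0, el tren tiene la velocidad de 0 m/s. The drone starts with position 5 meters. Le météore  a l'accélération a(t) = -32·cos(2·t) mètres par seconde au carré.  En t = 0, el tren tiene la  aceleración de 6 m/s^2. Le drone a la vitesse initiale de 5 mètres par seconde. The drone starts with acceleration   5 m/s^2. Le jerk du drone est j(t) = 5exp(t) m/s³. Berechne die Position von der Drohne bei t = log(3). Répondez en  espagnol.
Para resolver esto, necesitamos tomar 3 antiderivadas de nuestra ecuación de la sacudida j(t) = 5·exp(t). Integrando la sacudida y usando la condición inicial a(0) = 5, obtenemos a(t) = 5·exp(t). Integrando la aceleración y usando la condición inicial v(0) = 5, obtenemos v(t) = 5·exp(t). La integral de la velocidad es la posición. Usando x(0) = 5, obtenemos x(t) = 5·exp(t). Tenemos la posición x(t) = 5·exp(t). Sustituyendo t = log(3): x(log(3)) = 15.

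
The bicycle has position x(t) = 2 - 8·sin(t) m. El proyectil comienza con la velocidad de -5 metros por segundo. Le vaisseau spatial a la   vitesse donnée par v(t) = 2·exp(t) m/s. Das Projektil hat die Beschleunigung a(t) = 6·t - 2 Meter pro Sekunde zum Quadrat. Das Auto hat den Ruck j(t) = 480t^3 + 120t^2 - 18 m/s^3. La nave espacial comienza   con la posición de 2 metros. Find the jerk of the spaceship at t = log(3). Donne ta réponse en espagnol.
Debemos derivar nuestra ecuación de la velocidad v(t) = 2·exp(t) 2 veces. La derivada de la velocidad da la aceleración: a(t) = 2·exp(t). La derivada de la aceleración da la sacudida: j(t) = 2·exp(t). De la ecuación de la sacudida j(t) = 2·exp(t), sustituimos t = log(3) para obtener j = 6.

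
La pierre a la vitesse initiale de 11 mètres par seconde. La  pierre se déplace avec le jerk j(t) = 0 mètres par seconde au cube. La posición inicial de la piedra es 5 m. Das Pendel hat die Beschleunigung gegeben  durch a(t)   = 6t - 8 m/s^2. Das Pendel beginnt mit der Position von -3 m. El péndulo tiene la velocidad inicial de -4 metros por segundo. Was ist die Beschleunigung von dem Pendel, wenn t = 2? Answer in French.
En utilisant a(t) = 6·t - 8 et en substituant t = 2, nous trouvons a = 4.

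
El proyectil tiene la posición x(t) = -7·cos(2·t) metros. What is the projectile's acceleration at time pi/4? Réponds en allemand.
Wir müssen unsere Gleichung für die Position x(t) = -7·cos(2·t) 2-mal ableiten. Die Ableitung von der Position ergibt die Geschwindigkeit: v(t) = 14·sin(2·t). Die Ableitung von der Geschwindigkeit ergibt die Beschleunigung: a(t) = 28·cos(2·t). Wir haben die Beschleunigung a(t) = 28·cos(2·t). Durch Einsetzen von t = pi/4: a(pi/4) = 0.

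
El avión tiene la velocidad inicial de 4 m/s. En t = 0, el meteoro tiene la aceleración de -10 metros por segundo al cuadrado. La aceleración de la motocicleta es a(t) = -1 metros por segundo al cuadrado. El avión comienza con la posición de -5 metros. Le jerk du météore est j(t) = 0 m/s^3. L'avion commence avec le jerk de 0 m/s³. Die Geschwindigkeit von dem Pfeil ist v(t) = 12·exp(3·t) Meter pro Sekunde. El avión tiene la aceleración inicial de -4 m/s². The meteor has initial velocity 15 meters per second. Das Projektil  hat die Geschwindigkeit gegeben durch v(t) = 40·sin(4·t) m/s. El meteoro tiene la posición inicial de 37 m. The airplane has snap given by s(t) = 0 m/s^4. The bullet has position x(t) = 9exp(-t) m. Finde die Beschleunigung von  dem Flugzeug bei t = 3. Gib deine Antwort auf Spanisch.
Partiendo del snap s(t) = 0, tomamos 2 integrales. La antiderivada del snap, con j(0) = 0, da la sacudida: j(t) = 0. La antiderivada de la sacudida, con a(0) = -4, da la aceleración: a(t) = -4. Usando a(t) = -4 y sustituyendo t = 3, encontramos a = -4.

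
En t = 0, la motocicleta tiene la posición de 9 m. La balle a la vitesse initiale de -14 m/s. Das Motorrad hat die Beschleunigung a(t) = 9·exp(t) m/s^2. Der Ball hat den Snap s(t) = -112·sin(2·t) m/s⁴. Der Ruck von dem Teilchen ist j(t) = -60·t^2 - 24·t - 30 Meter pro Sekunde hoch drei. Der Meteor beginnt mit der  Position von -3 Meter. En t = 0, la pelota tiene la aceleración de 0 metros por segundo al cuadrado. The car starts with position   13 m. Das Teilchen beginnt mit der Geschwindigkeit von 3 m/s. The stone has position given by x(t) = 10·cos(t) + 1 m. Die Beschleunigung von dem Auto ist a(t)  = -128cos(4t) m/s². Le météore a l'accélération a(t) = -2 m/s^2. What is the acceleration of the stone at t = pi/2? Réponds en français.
En partant de la position x(t) = 10·cos(t) + 1, nous prenons 2 dérivées. La dérivée de la position donne la vitesse: v(t) = -10·sin(t). En prenant d/dt de v(t), nous trouvons a(t) = -10·cos(t). En utilisant a(t) = -10·cos(t) et en substituant t = pi/2, nous trouvons a = 0.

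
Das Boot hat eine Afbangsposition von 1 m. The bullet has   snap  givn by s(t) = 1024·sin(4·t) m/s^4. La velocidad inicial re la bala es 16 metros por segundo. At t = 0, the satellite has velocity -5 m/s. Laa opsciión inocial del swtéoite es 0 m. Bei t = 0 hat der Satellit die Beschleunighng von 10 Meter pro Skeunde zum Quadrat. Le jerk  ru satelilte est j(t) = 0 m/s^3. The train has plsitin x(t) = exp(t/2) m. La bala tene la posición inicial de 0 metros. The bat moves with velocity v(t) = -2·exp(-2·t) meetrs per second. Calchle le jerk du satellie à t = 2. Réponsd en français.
En utilisant j(t) = 0 et en substituant t = 2, nous trouvons j = 0.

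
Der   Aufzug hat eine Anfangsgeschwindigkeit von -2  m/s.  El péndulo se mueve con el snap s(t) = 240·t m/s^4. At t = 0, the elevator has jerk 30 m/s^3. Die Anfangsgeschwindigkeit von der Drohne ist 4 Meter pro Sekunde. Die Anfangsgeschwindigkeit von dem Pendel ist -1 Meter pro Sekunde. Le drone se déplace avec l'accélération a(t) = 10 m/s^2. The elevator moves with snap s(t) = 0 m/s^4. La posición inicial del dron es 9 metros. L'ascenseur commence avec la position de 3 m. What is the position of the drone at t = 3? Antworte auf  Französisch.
En partant de l'accélération a(t) = 10, nous prenons 2 primitives. En intégrant l'accélération et en utilisant la condition initiale v(0) = 4, nous obtenons v(t) = 10·t + 4. La primitive de la vitesse est la position. En utilisant x(0) = 9, nous obtenons x(t) = 5·t^2 + 4·t + 9. De l'équation de la position x(t) = 5·t^2 + 4·t + 9, nous substituons t = 3 pour obtenir x = 66.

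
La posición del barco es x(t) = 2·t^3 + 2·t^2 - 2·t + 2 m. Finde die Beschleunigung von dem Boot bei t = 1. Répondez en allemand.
Wir müssen unsere Gleichung für die Position x(t) = 2·t^3 + 2·t^2 - 2·t + 2 2-mal ableiten. Durch Ableiten von der Position erhalten wir die Geschwindigkeit: v(t) = 6·t^2 + 4·t - 2. Durch Ableiten von der Geschwindigkeit erhalten wir die Beschleunigung: a(t) = 12·t + 4. Mit a(t) = 12·t + 4 und Einsetzen von t = 1, finden wir a = 16.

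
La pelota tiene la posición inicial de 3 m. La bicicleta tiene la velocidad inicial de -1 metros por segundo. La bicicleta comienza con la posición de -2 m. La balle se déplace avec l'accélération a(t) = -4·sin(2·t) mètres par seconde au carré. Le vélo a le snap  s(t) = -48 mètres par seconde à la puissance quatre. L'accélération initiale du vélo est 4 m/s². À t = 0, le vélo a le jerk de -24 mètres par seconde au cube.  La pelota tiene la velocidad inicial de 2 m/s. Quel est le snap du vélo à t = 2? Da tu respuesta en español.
Usando s(t) = -48 y sustituyendo t = 2, encontramos s = -48.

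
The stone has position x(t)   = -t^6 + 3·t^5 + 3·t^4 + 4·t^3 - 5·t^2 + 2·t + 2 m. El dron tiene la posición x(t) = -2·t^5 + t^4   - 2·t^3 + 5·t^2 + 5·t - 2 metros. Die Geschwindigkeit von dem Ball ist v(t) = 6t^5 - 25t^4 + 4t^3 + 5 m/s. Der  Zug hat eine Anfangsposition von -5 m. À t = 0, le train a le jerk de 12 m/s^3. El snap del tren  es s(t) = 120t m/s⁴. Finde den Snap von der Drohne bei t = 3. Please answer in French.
Pour résoudre ceci, nous devons prendre 4 dérivées de notre équation de la position x(t) = -2·t^5 + t^4 - 2·t^3 + 5·t^2 + 5·t - 2. La dérivée de la position donne la vitesse: v(t) = -10·t^4 + 4·t^3 - 6·t^2 + 10·t + 5. En prenant d/dt de v(t), nous trouvons a(t) = -40·t^3 + 12·t^2 - 12·t + 10. En dérivant l'accélération, nous obtenons le jerk: j(t) = -120·t^2 + 24·t - 12. En prenant d/dt de j(t), nous trouvons s(t) = 24 - 240·t. En utilisant s(t) = 24 - 240·t et en substituant t = 3, nous trouvons s = -696.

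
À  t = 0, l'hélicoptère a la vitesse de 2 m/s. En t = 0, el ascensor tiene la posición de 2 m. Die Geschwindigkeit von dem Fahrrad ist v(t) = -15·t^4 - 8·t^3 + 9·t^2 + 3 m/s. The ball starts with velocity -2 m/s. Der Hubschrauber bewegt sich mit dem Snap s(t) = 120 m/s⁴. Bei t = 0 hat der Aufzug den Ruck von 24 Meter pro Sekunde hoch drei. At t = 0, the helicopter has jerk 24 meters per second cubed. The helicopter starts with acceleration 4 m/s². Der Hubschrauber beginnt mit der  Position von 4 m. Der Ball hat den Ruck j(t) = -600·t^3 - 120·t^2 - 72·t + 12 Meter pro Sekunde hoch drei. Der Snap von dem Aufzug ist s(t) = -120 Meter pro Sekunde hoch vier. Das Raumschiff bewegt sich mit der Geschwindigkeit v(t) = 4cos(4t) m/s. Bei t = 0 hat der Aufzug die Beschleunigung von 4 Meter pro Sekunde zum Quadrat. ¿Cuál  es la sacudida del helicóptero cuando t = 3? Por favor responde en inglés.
To solve this, we need to take 1 integral of our snap equation s(t) = 120. The antiderivative of snap, with j(0) = 24, gives jerk: j(t) = 120·t + 24. Using j(t) = 120·t + 24 and substituting t = 3, we find j = 384.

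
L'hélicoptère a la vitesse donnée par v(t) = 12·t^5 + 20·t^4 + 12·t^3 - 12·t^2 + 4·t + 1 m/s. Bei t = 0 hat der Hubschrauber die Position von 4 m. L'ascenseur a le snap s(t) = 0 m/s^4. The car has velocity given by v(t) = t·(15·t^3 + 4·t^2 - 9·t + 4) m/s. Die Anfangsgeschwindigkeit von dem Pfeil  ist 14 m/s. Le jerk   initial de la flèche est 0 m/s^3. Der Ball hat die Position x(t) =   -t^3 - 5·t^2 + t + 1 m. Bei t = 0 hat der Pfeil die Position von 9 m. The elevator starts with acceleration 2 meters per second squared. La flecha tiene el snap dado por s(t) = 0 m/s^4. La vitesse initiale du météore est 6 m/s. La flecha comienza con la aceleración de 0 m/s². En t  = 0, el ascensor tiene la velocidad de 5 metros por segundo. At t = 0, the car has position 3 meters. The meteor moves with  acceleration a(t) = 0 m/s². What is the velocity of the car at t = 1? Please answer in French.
Nous avons la vitesse v(t) = t·(15·t^3 + 4·t^2 - 9·t + 4). En substituant t = 1: v(1) = 14.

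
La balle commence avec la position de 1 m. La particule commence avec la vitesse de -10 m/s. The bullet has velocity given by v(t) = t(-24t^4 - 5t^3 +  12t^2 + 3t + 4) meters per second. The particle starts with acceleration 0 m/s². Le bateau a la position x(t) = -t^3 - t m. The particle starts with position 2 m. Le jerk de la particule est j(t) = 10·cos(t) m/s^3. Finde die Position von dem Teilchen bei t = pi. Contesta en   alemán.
Wir müssen unsere Gleichung für den Ruck j(t) = 10·cos(t) 3-mal integrieren. Mit ∫j(t)dt und Anwendung von a(0) = 0, finden wir a(t) = 10·sin(t). Das Integral von der Beschleunigung ist die Geschwindigkeit. Mit v(0) = -10 erhalten wir v(t) = -10·cos(t). Das Integral von der Geschwindigkeit, mit x(0) = 2, ergibt die Position: x(t) = 2 - 10·sin(t). Mit x(t) = 2 - 10·sin(t) und Einsetzen von t = pi, finden wir x = 2.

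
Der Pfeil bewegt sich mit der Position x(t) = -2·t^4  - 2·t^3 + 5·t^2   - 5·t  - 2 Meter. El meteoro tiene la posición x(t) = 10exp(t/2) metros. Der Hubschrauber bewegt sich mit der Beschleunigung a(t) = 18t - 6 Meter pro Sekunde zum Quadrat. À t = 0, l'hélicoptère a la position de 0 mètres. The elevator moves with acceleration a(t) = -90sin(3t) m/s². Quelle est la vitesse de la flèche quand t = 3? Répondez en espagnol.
Debemos derivar nuestra ecuación de la posición x(t) = -2·t^4 - 2·t^3 + 5·t^2 - 5·t - 2 1 vez. Derivando la posición, obtenemos la velocidad: v(t) = -8·t^3 - 6·t^2 + 10·t - 5. Usando v(t) = -8·t^3 - 6·t^2 + 10·t - 5 y sustituyendo t = 3, encontramos v = -245.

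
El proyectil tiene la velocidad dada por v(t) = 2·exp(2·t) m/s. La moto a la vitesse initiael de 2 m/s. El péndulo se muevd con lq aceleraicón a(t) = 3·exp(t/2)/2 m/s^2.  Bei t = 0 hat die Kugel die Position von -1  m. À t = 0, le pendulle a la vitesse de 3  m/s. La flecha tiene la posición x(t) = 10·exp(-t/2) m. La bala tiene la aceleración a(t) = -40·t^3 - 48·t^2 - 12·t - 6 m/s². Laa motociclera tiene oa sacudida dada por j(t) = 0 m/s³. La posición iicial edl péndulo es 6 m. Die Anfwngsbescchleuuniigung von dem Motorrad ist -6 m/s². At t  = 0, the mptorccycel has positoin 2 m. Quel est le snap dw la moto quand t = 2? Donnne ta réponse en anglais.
We must differentiate our jerk equation j(t) = 0 1 time. The derivative of jerk gives snap: s(t) = 0. From the given snap equation s(t) = 0, we substitute t = 2 to get s = 0.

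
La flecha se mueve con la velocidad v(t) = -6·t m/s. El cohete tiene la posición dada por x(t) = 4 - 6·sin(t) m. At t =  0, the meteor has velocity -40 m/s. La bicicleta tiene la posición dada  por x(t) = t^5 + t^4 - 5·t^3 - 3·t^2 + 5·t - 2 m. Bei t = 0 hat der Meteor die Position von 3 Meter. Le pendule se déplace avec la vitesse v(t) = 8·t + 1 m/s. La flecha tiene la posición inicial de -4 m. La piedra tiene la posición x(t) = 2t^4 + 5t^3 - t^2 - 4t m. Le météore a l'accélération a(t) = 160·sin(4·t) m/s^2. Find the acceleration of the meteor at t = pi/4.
We have acceleration a(t) = 160·sin(4·t). Substituting t = pi/4: a(pi/4) = 0.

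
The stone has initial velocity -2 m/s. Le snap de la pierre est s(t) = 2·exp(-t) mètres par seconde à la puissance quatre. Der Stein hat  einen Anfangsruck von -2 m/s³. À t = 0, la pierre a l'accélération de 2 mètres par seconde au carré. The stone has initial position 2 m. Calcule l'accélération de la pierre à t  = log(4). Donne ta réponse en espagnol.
Debemos encontrar la integral de nuestra ecuación del snap s(t) = 2·exp(-t) 2 veces. Integrando el snap y usando la condición inicial j(0) = -2, obtenemos j(t) = -2·exp(-t). Integrando la sacudida y usando la condición inicial a(0) = 2, obtenemos a(t) = 2·exp(-t). Usando a(t) = 2·exp(-t) y sustituyendo t = log(4), encontramos a = 1/2.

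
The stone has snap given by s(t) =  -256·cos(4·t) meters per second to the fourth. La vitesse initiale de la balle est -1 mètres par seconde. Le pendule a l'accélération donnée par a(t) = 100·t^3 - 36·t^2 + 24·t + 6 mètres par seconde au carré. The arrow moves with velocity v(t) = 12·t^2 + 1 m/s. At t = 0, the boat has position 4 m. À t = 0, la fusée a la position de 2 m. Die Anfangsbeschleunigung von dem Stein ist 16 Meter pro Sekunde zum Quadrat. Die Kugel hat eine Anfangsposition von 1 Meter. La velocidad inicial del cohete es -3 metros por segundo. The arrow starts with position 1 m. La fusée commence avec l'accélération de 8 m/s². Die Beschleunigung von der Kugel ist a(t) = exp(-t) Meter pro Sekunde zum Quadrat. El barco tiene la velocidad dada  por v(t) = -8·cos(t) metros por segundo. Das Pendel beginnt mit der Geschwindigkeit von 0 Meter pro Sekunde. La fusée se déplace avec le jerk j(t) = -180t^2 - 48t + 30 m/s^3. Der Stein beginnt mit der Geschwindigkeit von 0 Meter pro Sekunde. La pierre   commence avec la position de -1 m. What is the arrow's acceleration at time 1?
To solve this, we need to take 1 derivative of our velocity equation v(t) = 12·t^2 + 1. The derivative of velocity gives acceleration: a(t) = 24·t. From the given acceleration equation a(t) = 24·t, we substitute t = 1 to get a = 24.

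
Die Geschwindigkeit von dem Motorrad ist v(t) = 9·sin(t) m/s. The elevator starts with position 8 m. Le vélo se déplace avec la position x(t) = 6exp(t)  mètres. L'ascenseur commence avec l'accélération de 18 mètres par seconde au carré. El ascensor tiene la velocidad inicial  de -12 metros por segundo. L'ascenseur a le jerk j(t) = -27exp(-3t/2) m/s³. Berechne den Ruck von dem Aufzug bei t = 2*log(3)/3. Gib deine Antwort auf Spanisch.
Tenemos la sacudida j(t) = -27·exp(-3·t/2). Sustituyendo t = 2*log(3)/3: j(2*log(3)/3) = -9.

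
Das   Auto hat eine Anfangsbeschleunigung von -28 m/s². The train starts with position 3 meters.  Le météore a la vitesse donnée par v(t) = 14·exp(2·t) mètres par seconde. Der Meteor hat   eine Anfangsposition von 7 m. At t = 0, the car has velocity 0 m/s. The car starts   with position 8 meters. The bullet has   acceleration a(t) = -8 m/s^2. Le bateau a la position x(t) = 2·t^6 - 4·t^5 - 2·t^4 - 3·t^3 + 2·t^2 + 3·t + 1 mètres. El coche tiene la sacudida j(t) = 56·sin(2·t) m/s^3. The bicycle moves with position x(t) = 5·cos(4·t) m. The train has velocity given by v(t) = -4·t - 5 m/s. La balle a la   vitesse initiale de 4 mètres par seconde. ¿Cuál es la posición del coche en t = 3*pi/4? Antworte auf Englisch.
To find the answer, we compute 3 integrals of j(t) = 56·sin(2·t). Integrating jerk and using the initial condition a(0) = -28, we get a(t) = -28·cos(2·t). The antiderivative of acceleration, with v(0) = 0, gives velocity: v(t) = -14·sin(2·t). Taking ∫v(t)dt and applying x(0) = 8, we find x(t) = 7·cos(2·t) + 1. From the given position equation x(t) = 7·cos(2·t) + 1, we substitute t = 3*pi/4 to get x = 1.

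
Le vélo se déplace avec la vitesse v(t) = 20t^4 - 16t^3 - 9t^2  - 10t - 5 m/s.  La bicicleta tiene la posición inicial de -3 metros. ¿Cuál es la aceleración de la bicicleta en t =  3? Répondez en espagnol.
Partiendo de la velocidad v(t) = 20·t^4 - 16·t^3 - 9·t^2 - 10·t - 5, tomamos 1 derivada. Tomando d/dt de v(t), encontramos a(t) = 80·t^3 - 48·t^2 - 18·t - 10. Tenemos la aceleración a(t) = 80·t^3 - 48·t^2 - 18·t - 10. Sustituyendo t = 3: a(3) = 1664.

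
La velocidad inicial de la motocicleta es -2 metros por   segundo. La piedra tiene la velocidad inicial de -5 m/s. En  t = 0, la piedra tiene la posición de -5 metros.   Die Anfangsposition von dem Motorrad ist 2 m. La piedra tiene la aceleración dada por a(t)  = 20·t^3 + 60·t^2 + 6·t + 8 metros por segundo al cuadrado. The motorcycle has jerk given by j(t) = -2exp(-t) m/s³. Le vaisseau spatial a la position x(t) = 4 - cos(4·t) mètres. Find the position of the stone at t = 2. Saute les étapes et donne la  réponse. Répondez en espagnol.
La posición en t = 2 es x = 121.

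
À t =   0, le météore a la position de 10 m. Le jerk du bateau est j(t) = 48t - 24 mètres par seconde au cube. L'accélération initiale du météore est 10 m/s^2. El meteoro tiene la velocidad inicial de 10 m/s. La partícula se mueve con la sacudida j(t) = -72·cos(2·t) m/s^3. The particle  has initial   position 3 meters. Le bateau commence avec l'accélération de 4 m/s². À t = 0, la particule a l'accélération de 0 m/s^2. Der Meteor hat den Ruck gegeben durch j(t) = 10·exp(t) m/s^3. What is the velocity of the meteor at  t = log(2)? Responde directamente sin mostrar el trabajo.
The velocity at t = log(2) is v = 20.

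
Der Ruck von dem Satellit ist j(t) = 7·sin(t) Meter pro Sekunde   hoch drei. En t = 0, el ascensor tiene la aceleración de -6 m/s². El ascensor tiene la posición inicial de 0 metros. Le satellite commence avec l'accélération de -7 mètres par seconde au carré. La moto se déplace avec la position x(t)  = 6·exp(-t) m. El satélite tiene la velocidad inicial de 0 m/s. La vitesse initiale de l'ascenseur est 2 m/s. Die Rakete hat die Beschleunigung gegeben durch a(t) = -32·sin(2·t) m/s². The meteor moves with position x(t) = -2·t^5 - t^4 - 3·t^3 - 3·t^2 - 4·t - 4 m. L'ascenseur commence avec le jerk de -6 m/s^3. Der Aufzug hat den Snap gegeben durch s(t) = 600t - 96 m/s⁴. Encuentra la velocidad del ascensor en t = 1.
Necesitamos integrar nuestra ecuación del snap s(t) = 600·t - 96 3 veces. Integrando el snap y usando la condición inicial j(0) = -6, obtenemos j(t) = 300·t^2 - 96·t - 6. Integrando la sacudida y usando la condición inicial a(0) = -6, obtenemos a(t) = 100·t^3 - 48·t^2 - 6·t - 6. La integral de la aceleración, con v(0) = 2, da la velocidad: v(t) = 25·t^4 - 16·t^3 - 3·t^2 - 6·t + 2. Tenemos la velocidad v(t) = 25·t^4 - 16·t^3 - 3·t^2 - 6·t + 2. Sustituyendo t = 1: v(1) = 2.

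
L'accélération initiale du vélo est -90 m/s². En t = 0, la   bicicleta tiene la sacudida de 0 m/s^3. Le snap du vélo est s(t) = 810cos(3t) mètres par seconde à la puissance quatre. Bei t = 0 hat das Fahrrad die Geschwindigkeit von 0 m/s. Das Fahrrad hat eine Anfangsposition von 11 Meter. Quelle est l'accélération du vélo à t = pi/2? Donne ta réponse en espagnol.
Necesitamos integrar nuestra ecuación del snap s(t) = 810·cos(3·t) 2 veces. Integrando el snap y usando la condición inicial j(0) = 0, obtenemos j(t) = 270·sin(3·t). Integrando la sacudida y usando la condición inicial a(0) = -90, obtenemos a(t) = -90·cos(3·t). De la ecuación de la aceleración a(t) = -90·cos(3·t), sustituimos t = pi/2 para obtener a = 0.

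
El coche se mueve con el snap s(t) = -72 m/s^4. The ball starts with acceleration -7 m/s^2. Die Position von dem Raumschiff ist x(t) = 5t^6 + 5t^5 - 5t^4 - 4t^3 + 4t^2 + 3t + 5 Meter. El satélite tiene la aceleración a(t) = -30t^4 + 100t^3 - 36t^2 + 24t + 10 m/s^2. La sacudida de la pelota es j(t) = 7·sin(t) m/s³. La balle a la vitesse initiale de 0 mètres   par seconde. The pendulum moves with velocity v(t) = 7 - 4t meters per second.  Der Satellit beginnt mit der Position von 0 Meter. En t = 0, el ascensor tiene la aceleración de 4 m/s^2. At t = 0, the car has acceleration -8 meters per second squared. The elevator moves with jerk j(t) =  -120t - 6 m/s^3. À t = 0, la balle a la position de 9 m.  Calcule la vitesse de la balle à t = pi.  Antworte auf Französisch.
Pour résoudre ceci, nous devons prendre 2 primitives de notre équation du jerk j(t) = 7·sin(t). En intégrant le jerk et en utilisant la condition initiale a(0) = -7, nous obtenons a(t) = -7·cos(t). En prenant ∫a(t)dt et en appliquant v(0) = 0, nous trouvons v(t) = -7·sin(t). De l'équation de la vitesse v(t) = -7·sin(t), nous substituons t = pi pour obtenir v = 0.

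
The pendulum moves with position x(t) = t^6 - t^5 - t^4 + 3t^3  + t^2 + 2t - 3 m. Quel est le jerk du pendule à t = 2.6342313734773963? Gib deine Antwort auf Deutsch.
Ausgehend von der Position x(t) = t^6 - t^5 - t^4 + 3·t^3 + t^2 + 2·t - 3, nehmen wir 3 Ableitungen. Die Ableitung von der Position ergibt die Geschwindigkeit: v(t) = 6·t^5 - 5·t^4 - 4·t^3 + 9·t^2 + 2·t + 2. Die Ableitung von der Geschwindigkeit ergibt die Beschleunigung: a(t) = 30·t^4 - 20·t^3 - 12·t^2 + 18·t + 2. Durch Ableiten von der Beschleunigung erhalten wir den Ruck: j(t) = 120·t^3 - 60·t^2 - 24·t + 18. Wir haben den Ruck j(t) = 120·t^3 - 60·t^2 - 24·t + 18. Durch Einsetzen von t = 2.6342313734773963: j(2.6342313734773963) = 1731.95502778212.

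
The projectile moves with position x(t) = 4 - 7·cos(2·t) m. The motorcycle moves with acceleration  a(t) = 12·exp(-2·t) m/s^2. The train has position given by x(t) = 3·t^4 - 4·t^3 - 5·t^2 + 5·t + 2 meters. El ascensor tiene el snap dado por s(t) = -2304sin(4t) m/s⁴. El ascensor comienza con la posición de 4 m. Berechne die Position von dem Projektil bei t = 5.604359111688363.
Mit x(t) = 4 - 7·cos(2·t) und Einsetzen von t = 5.604359111688363, finden wir x = 2.51926388330475.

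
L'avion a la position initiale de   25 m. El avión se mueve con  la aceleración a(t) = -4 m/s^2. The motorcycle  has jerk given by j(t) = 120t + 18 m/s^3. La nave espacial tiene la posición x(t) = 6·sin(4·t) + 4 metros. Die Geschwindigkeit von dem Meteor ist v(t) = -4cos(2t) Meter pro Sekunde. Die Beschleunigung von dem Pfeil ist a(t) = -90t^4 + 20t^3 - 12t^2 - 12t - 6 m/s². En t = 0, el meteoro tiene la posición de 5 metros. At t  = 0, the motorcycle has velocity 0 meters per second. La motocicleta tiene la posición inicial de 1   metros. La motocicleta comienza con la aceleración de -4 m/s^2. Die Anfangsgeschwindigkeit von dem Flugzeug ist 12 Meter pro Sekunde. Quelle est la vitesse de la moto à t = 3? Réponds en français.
Nous devons trouver l'intégrale de notre équation du jerk j(t) = 120·t + 18 2 fois. En intégrant le jerk et en utilisant la condition initiale a(0) = -4, nous obtenons a(t) = 60·t^2 + 18·t - 4. En intégrant l'accélération et en utilisant la condition initiale v(0) = 0, nous obtenons v(t) = t·(20·t^2 + 9·t - 4). Nous avons la vitesse v(t) = t·(20·t^2 + 9·t - 4). En substituant t = 3: v(3) = 609.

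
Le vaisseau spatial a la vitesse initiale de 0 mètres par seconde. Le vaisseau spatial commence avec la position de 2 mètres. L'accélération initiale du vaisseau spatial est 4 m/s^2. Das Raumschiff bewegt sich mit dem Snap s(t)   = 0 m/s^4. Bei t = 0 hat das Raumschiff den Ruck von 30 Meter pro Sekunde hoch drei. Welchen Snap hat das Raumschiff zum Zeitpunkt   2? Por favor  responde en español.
Usando s(t) = 0 y sustituyendo t = 2, encontramos s = 0.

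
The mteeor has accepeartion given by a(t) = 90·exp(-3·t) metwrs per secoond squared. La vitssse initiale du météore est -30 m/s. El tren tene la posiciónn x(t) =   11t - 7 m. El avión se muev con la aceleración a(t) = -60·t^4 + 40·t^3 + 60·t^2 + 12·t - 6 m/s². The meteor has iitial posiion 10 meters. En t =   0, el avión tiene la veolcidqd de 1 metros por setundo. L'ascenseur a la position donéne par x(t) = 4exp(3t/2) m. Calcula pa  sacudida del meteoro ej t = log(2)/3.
Debemos derivar nuestra ecuación de la aceleración a(t) = 90·exp(-3·t) 1 vez. La derivada de la aceleración da la sacudida: j(t) = -270·exp(-3·t). Tenemos la sacudida j(t) = -270·exp(-3·t). Sustituyendo t = log(2)/3: j(log(2)/3) = -135.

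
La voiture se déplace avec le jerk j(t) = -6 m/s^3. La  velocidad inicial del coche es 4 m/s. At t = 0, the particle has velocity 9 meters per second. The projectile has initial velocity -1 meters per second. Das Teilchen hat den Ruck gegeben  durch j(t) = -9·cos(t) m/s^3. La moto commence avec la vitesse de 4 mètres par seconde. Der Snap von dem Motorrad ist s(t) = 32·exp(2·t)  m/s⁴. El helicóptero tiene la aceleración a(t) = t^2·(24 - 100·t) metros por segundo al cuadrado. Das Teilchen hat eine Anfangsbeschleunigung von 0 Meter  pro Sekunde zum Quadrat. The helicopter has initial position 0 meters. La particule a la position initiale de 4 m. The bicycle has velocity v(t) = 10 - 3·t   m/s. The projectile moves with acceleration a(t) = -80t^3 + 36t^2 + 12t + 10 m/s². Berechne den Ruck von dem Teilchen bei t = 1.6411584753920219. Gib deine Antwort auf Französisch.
Nous avons le jerk j(t) = -9·cos(t). En substituant t = 1.6411584753920219: j(1.6411584753920219) = 0.632736939945423.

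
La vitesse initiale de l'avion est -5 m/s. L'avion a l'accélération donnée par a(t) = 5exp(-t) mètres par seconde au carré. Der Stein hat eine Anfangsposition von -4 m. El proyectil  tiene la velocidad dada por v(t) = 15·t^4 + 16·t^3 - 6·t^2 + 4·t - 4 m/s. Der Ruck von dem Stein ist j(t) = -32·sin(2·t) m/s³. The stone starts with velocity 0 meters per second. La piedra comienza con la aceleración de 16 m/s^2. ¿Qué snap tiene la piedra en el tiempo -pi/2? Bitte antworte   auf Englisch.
To solve this, we need to take 1 derivative of our jerk equation j(t) = -32·sin(2·t). Taking d/dt of j(t), we find s(t) = -64·cos(2·t). From the given snap equation s(t) = -64·cos(2·t), we substitute t = -pi/2 to get s = 64.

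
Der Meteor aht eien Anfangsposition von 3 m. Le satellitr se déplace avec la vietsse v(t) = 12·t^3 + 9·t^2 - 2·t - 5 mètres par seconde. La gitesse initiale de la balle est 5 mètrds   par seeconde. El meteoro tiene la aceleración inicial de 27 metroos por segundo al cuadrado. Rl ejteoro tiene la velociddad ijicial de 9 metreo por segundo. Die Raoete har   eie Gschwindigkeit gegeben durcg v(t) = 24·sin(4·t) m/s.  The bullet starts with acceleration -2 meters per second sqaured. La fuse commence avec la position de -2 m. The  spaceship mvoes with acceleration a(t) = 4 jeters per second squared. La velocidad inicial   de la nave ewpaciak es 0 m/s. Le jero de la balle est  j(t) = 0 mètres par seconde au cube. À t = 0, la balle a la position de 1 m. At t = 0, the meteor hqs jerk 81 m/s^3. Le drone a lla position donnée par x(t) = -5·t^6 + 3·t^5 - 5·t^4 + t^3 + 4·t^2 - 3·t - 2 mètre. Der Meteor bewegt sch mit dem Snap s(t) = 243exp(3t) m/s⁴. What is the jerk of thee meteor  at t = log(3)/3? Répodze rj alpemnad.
Ausgehend von dem Snap s(t) = 243·exp(3·t), nehmen wir 1 Stammfunktion. Die Stammfunktion von dem Snap, mit j(0) = 81, ergibt den Ruck: j(t) = 81·exp(3·t). Mit j(t) = 81·exp(3·t) und Einsetzen von t = log(3)/3, finden wir j = 243.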